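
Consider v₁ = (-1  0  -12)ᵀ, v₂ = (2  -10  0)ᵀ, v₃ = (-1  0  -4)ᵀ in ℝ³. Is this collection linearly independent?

linearly independent

The matrix [v₁|v₂|v₃] has determinant 80.
A nonzero determinant means the columns are linearly independent.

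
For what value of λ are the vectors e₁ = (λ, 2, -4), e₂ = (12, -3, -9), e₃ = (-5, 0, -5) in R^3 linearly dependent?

λ = -18

Dependence holds iff the 3×3 matrix [e₁ e₂ e₃] is singular.
Cofactor expansion gives det = 15*λ + 270.
Setting this to zero gives λ = -18.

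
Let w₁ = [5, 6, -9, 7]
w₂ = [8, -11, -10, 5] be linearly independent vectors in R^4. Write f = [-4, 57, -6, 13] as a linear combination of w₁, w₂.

f = 4w₁ - 3w₂

Write f = a₁w₁ + a₂w₂ and equate components.
Back-substitution yields (a₁, a₂) = (4, -3).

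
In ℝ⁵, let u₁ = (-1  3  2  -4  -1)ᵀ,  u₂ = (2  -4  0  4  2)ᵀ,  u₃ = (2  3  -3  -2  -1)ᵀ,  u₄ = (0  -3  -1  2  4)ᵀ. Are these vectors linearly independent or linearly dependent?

Place the vectors as rows of a 4×5 matrix and reduce to echelon form.
The reduction yields 4 nonzero rows, so the rank is 4.
Since rank = 4 (the number of vectors), the set is linearly independent.

linearly independent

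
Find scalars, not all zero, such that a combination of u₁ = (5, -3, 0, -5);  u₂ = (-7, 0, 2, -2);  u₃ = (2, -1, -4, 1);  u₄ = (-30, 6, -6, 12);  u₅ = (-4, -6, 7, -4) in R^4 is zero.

Row-reduce the matrix with u₁, u₂, u₃, u₄, u₅ as columns; the null space gives the coefficients.
One solution (up to scaling) is (3, -3, -3, 1, 0).

3u₁ - 3u₂ - 3u₃ + u₄ = 0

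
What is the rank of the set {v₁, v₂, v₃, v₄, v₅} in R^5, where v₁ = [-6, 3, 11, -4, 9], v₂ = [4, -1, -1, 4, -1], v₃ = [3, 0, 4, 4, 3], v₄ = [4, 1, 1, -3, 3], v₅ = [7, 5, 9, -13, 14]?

rank 3

Row-reduce the 5×5 matrix with these as rows.
Exactly 3 pivots survive; hence the rank is 3.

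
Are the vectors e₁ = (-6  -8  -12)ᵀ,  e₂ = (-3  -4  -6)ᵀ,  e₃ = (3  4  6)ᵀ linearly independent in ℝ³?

One vector is a scalar multiple of another, so the set is dependent.

linearly dependent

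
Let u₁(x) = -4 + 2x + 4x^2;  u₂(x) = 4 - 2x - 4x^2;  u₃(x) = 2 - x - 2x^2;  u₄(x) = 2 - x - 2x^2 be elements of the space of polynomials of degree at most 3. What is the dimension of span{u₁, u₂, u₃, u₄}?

Pass to coordinate vectors with respect to the basis {1, x, …, x^3}.
Row-reduce the 4×4 matrix with these as rows.
The echelon form has 1 nonzero row, so the rank is 1.

dim = 1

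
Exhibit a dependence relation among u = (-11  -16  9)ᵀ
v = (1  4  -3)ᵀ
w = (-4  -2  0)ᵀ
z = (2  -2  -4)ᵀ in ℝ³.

Set up α₁u + … + α₄z = 0 and solve the homogeneous system.
One solution (up to scaling) is (1, 3, -2, 0).

u + 3v - 2w = 0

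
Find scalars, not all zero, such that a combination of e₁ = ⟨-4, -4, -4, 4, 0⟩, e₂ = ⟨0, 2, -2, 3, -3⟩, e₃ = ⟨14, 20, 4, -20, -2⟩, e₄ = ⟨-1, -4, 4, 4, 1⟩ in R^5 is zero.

3e₁ + e₃ + 2e₄ = 0

Write the vectors as columns of a matrix and find a nonzero vector in its null space.
One solution (up to scaling) is (3, 0, 1, 2).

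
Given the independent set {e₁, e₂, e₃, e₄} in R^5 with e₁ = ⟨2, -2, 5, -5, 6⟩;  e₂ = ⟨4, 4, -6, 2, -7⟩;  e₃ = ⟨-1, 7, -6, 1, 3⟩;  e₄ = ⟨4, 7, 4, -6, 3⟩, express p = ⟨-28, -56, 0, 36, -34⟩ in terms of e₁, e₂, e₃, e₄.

Solve the system with e₁, e₂, e₃, e₄ as columns and p as the right-hand side.
The system has the unique solution (a₁, …, a₄) = (-4, -2, -4, -4).

p = -4e₁ - 2e₂ - 4e₃ - 4e₄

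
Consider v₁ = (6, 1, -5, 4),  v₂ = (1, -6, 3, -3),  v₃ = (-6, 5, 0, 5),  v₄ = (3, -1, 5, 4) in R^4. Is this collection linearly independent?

The matrix [v₁|v₂|v₃|v₄] has determinant 1456.
A nonzero determinant means the columns are linearly independent.

linearly independent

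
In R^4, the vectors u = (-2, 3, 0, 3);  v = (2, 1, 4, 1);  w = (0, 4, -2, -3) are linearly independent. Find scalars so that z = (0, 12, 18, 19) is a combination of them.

Since u, v, w are independent, the coefficients expressing z are uniquely determined by a linear system.
The system has the unique solution (α₁, α₂, α₃) = (4, 4, -1).

z = 4u + 4v - w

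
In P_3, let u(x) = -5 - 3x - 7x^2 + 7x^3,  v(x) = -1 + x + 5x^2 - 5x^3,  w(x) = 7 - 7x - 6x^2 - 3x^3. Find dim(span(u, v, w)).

Use coordinates relative to {1, x, …, x^3}.
Put the 4×3 matrix [u|v|w] into echelon form.
There are 3 pivot columns, so rank = 3.

3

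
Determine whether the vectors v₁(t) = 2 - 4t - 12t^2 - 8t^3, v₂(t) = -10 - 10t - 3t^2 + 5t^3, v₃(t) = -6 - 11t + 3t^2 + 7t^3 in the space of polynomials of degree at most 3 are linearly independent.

linearly independent

Write each element as a coordinate vector in ℝ⁴ using {1, t, …, t^3}.
Row-reduce the matrix whose columns are v₁, v₂, v₃.
The reduction yields 3 nonzero rows, so the rank is 3.
Since rank = 3 (the number of vectors), the set is linearly independent.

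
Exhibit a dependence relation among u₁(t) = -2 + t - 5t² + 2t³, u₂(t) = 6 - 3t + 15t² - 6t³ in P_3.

3u₁ + u₂ = 0

Take coordinates with respect to {1, t, …, t³}.
Write the vectors as columns of a matrix and find a nonzero vector in its null space.
A generator of the null space is (3, 1).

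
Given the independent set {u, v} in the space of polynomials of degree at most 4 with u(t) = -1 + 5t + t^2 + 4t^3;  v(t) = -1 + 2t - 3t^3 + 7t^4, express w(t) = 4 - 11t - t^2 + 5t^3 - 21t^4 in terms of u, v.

Identify each element with its coordinate vector in ℝ⁵ via {1, t, …, t^4}.
Solve the system with u, v as columns and w as the right-hand side.
Back-substitution yields (α₁, α₂) = (-1, -3).

w = -u - 3v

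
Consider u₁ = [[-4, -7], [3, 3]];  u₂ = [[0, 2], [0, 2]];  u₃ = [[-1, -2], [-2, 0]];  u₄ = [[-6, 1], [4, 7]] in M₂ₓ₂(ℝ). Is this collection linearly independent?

Write each element as a coordinate vector in ℝ⁴ using {E₁₁, E₁₂, E₂₁, E₂₂}.
Row-reduce the matrix whose columns are u₁, u₂, u₃, u₄.
The reduction yields 4 nonzero rows, so the rank is 4.
Since rank = 4 (the number of vectors), the set is linearly independent.

linearly independent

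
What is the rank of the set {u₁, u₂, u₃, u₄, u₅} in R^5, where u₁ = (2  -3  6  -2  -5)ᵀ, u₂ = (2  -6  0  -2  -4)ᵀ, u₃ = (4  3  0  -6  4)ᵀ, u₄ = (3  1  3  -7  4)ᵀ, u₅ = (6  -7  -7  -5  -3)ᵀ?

Row-reduce the 5×5 matrix with these as rows.
There are 5 pivot columns, so rank = 5.

5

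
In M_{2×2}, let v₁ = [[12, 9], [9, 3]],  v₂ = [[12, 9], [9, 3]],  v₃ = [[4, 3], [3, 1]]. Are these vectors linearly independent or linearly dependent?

linearly dependent

Take coordinates with respect to the standard basis {E₁₁, E₁₂, E₂₁, E₂₂}.
Place the vectors as rows of a 3×4 matrix and reduce to echelon form.
The reduction yields 1 nonzero row, so the rank is 1.
Since rank 1 < 3, the set is linearly dependent.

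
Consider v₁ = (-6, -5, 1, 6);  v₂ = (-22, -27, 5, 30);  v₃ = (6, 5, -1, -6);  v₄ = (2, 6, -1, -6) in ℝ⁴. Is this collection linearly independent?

The matrix [v₁|v₂|v₃|v₄] has determinant 0.
A zero determinant means the columns are linearly dependent.

linearly dependent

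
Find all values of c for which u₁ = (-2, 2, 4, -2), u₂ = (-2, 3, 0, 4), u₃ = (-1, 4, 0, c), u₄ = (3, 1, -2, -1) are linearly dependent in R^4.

c = 3

Dependence holds iff the 4×4 matrix [u₁ u₂ u₃ u₄] is singular.
Cofactor expansion gives det = 40*c - 120.
Setting this to zero gives c = 3.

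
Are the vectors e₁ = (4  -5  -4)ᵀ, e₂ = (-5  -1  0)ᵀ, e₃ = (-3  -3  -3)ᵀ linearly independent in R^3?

linearly independent

Row-reduce the matrix whose columns are e₁, e₂, e₃.
The reduction yields 3 nonzero rows, so the rank is 3.
Since rank = 3 (the number of vectors), the set is linearly independent.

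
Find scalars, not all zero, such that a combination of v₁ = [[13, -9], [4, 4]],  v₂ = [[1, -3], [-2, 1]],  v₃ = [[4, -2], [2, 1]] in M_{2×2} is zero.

v₁ - v₂ - 3v₃ = 0

Pass to coordinate vectors relative to the basis {E₁₁, E₁₂, E₂₁, E₂₂}.
Solve the homogeneous system with v₁, v₂, v₃ as columns by row-reducing the coefficient matrix.
The free variable yields coefficients (1, -1, -3) (any nonzero multiple also works).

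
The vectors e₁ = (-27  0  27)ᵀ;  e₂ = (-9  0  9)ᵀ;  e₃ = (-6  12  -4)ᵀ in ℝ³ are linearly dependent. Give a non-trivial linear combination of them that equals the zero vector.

e₁ - 3e₂ = 0

Set up α₁e₁ + … + α₃e₃ = 0 and solve the homogeneous system.
A generator of the null space is (1, -3, 0).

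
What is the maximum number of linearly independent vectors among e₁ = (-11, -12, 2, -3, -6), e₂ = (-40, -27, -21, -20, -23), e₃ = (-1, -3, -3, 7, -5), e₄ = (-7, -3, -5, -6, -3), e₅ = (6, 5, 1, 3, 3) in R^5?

3

Apply Gaussian elimination to the matrix whose rows are e₁, e₂, e₃, e₄, e₅.
Reduction leaves 3 leading entries, giving rank 3.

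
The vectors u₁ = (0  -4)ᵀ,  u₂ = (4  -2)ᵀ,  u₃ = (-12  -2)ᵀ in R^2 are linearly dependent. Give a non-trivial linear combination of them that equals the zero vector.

2u₁ - 3u₂ - u₃ = 0

Row-reduce the matrix with u₁, u₂, u₃ as columns; the null space gives the coefficients.
A generator of the null space is (2, -3, -1).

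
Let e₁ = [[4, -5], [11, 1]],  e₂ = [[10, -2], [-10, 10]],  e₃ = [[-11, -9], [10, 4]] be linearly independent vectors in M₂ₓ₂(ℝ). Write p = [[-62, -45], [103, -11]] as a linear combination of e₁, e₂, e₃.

Work in coordinates with respect to the standard basis {E₁₁, E₁₂, E₂₁, E₂₂}.
Write p = a₁e₁ + … + a₃e₃ and equate components.
Row-reducing the augmented matrix gives the unique coefficients (a₁, a₂, a₃) = (3, -3, 4).

p = 3e₁ - 3e₂ + 4e₃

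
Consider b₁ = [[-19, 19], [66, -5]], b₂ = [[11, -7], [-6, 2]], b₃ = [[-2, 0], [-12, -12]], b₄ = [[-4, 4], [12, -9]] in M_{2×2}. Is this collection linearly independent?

Take coordinates with respect to the standard basis {E₁₁, E₁₂, E₂₁, E₂₂}.
Row-reduce the matrix whose columns are b₁, b₂, b₃, b₄.
The reduction yields 3 nonzero rows, so the rank is 3.
Since rank 3 < 4, the set is linearly dependent.

linearly dependent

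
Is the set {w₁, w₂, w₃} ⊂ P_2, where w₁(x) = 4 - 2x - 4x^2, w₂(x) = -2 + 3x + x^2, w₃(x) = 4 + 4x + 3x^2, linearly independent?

linearly independent

Write each element as a coordinate vector in ℝ³ using {1, x, x^2}.
Place the vectors as rows of a 3×3 matrix and reduce to echelon form.
The reduction yields 3 nonzero rows, so the rank is 3.
Since rank = 3 (the number of vectors), the set is linearly independent.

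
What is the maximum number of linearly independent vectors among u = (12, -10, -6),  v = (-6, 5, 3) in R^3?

1

Row-reduce the 2×3 matrix with these as rows.
There is 1 pivot column, so rank = 1.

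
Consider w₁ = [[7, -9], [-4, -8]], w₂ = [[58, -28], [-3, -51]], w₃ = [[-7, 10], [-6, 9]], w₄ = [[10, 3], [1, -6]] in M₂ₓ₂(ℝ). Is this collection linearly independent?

Take coordinates with respect to the standard basis {E₁₁, E₁₂, E₂₁, E₂₂}.
The matrix [w₁|w₂|w₃|w₄] has determinant 0.
A zero determinant means the columns are linearly dependent.

linearly dependent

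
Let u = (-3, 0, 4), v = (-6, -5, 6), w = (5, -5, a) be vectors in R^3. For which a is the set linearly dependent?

The vectors are dependent exactly when the determinant of the matrix with rows u, v, w vanishes.
Cofactor expansion gives det = 15*a + 130.
This vanishes exactly when a = -26/3.

a = -26/3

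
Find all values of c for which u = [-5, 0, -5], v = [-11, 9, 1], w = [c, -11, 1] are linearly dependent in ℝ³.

c = 47/3

The vectors are dependent exactly when the determinant of the matrix with rows u, v, w vanishes.
Expanding, det = 45*c - 705.
Setting this to zero gives c = 47/3.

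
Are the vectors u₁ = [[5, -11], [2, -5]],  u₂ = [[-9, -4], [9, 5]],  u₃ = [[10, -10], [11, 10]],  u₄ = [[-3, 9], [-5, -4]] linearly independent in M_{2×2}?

linearly independent

Take coordinates with respect to the standard basis {E₁₁, E₁₂, E₂₁, E₂₂}.
The matrix [u₁|u₂|u₃|u₄] has determinant 6351.
A nonzero determinant means the columns are linearly independent.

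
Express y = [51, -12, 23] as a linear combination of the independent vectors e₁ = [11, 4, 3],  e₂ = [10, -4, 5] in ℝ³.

y = e₁ + 4e₂

Set up the augmented matrix [e₁ | e₂ | y] and row-reduce.
Row-reducing the augmented matrix gives the unique coefficients (α₁, α₂) = (1, 4).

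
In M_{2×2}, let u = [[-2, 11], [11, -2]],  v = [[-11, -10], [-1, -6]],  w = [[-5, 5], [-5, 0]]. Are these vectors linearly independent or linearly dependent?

linearly independent

Take coordinates with respect to the standard basis {E₁₁, E₁₂, E₂₁, E₂₂}.
Row-reduce the matrix whose columns are u, v, w.
The reduction yields 3 nonzero rows, so the rank is 3.
Since rank = 3 (the number of vectors), the set is linearly independent.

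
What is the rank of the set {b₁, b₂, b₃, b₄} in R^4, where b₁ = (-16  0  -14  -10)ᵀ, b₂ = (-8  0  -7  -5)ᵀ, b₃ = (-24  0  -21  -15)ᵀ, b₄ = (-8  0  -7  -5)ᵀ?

rank 1

Apply Gaussian elimination to the matrix whose rows are b₁, b₂, b₃, b₄.
The echelon form has 1 nonzero row, so the rank is 1.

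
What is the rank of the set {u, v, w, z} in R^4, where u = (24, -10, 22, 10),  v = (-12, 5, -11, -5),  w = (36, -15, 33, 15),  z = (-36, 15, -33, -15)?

Form the matrix with u, v, w, z as columns and reduce.
The echelon form has 1 nonzero row, so the rank is 1.

rank 1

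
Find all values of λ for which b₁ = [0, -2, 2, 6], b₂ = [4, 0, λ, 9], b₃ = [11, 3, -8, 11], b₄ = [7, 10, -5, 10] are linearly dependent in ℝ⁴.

The set is linearly dependent precisely when det[b₁; b₂; b₃; b₄] = 0.
Cofactor expansion gives det = -600*λ - 780.
This vanishes exactly when λ = -13/10.

λ = -13/10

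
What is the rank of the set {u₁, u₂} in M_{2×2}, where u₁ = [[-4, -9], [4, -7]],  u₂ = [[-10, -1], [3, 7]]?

Represent each element by its coordinate vector in ℝ⁴.
Row-reduce the 2×4 matrix with these as rows.
The echelon form has 2 nonzero rows, so the rank is 2.

rank 2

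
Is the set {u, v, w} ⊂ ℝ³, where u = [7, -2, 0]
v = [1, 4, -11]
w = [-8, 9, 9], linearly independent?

Row-reduce the matrix whose columns are u, v, w.
The reduction yields 3 nonzero rows, so the rank is 3.
Since rank = 3 (the number of vectors), the set is linearly independent.

linearly independent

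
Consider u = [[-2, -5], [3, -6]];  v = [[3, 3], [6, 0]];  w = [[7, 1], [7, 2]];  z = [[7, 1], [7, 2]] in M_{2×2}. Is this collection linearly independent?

Take coordinates with respect to the standard basis {E₁₁, E₁₂, E₂₁, E₂₂}.
Two of the vectors are equal, giving an immediate dependence.

linearly dependent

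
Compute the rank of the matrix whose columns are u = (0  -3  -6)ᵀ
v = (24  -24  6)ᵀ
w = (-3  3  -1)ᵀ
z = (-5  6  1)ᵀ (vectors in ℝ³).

3

Row-reduce the 4×3 matrix with these as rows.
Exactly 3 pivots survive; hence the rank is 3.
(With 4 elements in a 3-dimensional space the rank is at most 3.)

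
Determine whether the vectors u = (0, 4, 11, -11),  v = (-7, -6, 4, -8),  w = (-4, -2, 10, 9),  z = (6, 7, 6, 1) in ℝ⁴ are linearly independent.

The matrix [u|v|w|z] has determinant -2197.
A nonzero determinant means the columns are linearly independent.

linearly independent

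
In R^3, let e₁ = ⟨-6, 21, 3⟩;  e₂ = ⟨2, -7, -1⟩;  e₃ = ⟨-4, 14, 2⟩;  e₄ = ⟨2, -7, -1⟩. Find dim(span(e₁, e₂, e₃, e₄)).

1

Row-reduce the 4×3 matrix with these as rows.
There is 1 pivot column, so rank = 1.
(With 4 elements in a 3-dimensional space the rank is at most 3.)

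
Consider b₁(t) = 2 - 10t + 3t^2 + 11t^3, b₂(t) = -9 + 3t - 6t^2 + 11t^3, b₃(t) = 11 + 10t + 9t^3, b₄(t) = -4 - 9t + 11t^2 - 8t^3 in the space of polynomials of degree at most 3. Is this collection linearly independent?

Write each element as a coordinate vector in ℝ⁴ using {1, t, …, t^3}.
Row-reduce the matrix whose columns are b₁, b₂, b₃, b₄.
The reduction yields 4 nonzero rows, so the rank is 4.
Since rank = 4 (the number of vectors), the set is linearly independent.

linearly independent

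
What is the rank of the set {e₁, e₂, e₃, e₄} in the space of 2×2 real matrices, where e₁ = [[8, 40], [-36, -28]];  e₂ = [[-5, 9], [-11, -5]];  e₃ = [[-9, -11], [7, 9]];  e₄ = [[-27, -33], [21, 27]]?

Use coordinates relative to {E₁₁, E₁₂, E₂₁, E₂₂}.
Put the 4×4 matrix [e₁|e₂|e₃|e₄] into echelon form.
There are 2 pivot columns, so rank = 2.

2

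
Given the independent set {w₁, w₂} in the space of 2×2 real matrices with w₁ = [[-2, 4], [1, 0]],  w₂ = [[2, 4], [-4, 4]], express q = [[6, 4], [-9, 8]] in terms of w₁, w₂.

Take coordinate vectors relative to {E₁₁, E₁₂, E₂₁, E₂₂}.
Since w₁, w₂ are independent, the coefficients expressing q are uniquely determined by a linear system.
Back-substitution yields (a₁, a₂) = (-1, 2).

q = -w₁ + 2w₂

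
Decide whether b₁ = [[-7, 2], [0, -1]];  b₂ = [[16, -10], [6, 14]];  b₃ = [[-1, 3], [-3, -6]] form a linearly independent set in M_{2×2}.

Write each element as a coordinate vector in ℝ⁴ using {E₁₁, E₁₂, E₂₁, E₂₂}.
Place the vectors as rows of a 3×4 matrix and reduce to echelon form.
The reduction yields 2 nonzero rows, so the rank is 2.
Since rank 2 < 3, the set is linearly dependent.

linearly dependent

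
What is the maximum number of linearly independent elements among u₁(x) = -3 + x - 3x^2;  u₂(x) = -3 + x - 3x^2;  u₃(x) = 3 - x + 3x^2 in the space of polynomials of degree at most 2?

Represent each element by its coordinate vector in ℝ³.
Form the matrix with u₁, u₂, u₃ as columns and reduce.
The echelon form has 1 nonzero row, so the rank is 1.

1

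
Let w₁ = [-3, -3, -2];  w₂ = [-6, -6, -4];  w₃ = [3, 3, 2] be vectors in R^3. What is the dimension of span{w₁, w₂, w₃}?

dim = 1

Apply Gaussian elimination to the matrix whose rows are w₁, w₂, w₃.
Reduction leaves 1 leading entry, giving rank 1.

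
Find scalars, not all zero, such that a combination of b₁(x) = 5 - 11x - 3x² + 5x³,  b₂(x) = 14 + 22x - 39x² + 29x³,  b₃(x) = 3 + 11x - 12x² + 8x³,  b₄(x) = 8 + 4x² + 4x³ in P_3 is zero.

Pass to coordinate vectors relative to the basis {1, x, …, x³}.
Row-reduce the matrix with b₁, b₂, b₃, b₄ as columns; the null space gives the coefficients.
The free variable yields coefficients (1, -1, 3, 0) (any nonzero multiple also works).

b₁ - b₂ + 3b₃ = 0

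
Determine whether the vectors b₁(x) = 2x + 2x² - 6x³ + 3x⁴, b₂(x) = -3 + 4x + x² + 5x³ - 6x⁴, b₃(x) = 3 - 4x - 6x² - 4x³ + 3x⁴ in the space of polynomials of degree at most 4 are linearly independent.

Take coordinates with respect to the standard basis {1, x, …, x⁴}.
Place the vectors as rows of a 3×5 matrix and reduce to echelon form.
The reduction yields 3 nonzero rows, so the rank is 3.
Since rank = 3 (the number of vectors), the set is linearly independent.

linearly independent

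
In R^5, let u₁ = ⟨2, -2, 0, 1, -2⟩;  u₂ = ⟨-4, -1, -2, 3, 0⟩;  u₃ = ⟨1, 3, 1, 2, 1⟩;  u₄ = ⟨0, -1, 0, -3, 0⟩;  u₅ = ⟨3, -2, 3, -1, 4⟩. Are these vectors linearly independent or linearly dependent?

linearly independent

The matrix [u₁|u₂|u₃|u₄|u₅] has determinant -2.
A nonzero determinant means the columns are linearly independent.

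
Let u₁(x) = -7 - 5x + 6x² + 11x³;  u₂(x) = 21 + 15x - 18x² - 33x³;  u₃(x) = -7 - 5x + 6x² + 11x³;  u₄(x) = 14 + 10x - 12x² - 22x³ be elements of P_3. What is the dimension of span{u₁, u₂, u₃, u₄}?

Pass to coordinate vectors with respect to the basis {1, x, …, x³}.
Form the matrix with u₁, u₂, u₃, u₄ as columns and reduce.
Reduction leaves 1 leading entry, giving rank 1.

1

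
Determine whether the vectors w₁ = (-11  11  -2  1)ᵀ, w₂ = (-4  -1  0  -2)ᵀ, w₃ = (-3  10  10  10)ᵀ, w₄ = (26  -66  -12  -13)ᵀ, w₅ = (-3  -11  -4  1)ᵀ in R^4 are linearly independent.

linearly dependent

There are 5 vectors in a 4-dimensional space, so they cannot be linearly independent.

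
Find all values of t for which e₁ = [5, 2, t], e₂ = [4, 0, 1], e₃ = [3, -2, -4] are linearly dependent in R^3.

The vectors are dependent exactly when the determinant of the matrix with rows e₁, e₂, e₃ vanishes.
The determinant works out to 48 - 8*t.
This vanishes exactly when t = 6.

t = 6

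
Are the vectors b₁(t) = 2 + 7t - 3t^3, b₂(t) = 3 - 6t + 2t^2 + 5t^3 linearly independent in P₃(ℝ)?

linearly independent

Take coordinates with respect to the standard basis {1, t, …, t^3}.
Row-reduce the matrix whose columns are b₁, b₂.
The reduction yields 2 nonzero rows, so the rank is 2.
Since rank = 2 (the number of vectors), the set is linearly independent.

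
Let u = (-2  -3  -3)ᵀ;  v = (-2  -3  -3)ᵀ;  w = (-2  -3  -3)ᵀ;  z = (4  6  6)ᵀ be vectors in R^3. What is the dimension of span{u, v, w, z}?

Form the matrix with u, v, w, z as columns and reduce.
Exactly 1 pivot survives; hence the rank is 1.
(With 4 elements in a 3-dimensional space the rank is at most 3.)

dim = 1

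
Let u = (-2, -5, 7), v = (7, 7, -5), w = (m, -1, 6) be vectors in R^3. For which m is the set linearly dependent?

Place the vectors as rows of a 3×3 matrix; dependence ⇔ determinant zero.
Cofactor expansion gives det = 87 - 24*m.
Solving 87 - 24*m = 0 yields m = 29/8.

m = 29/8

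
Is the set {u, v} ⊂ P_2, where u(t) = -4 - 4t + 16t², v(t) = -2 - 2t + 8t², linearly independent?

linearly dependent

Write each element as a coordinate vector in ℝ³ using {1, t, t²}.
Place the vectors as rows of a 2×3 matrix and reduce to echelon form.
The reduction yields 1 nonzero row, so the rank is 1.
Since rank 1 < 2, the set is linearly dependent.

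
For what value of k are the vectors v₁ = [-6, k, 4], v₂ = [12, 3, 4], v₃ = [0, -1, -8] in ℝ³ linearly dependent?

k = -3/4

The vectors are dependent exactly when the determinant of the matrix with rows v₁, v₂, v₃ vanishes.
Expanding, det = 96*k + 72.
This vanishes exactly when k = -3/4.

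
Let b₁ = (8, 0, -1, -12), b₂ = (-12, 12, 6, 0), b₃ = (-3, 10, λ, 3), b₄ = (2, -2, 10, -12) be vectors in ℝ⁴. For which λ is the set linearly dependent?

λ = -33/4

Place the vectors as rows of a 4×4 matrix; dependence ⇔ determinant zero.
Expanding, det = -1152*λ - 9504.
Solving -1152*λ - 9504 = 0 yields λ = -33/4.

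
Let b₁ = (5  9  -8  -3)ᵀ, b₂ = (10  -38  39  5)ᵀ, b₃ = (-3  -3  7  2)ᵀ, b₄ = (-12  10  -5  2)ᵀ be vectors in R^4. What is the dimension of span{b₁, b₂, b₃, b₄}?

Apply Gaussian elimination to the matrix whose rows are b₁, b₂, b₃, b₄.
Reduction leaves 3 leading entries, giving rank 3.

dim = 3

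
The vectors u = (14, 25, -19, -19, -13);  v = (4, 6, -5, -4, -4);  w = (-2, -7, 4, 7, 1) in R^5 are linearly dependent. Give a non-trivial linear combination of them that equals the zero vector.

Set up α₁u + … + α₃w = 0 and solve the homogeneous system.
A generator of the null space is (1, -3, 1).

u - 3v + w = 0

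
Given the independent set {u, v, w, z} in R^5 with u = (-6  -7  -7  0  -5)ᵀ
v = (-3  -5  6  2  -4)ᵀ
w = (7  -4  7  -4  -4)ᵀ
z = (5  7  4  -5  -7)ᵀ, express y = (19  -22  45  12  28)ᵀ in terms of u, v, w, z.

y = -4u + 2v + 3w - 4z

Set up the augmented matrix [u | v | w | z | y] and row-reduce.
Row-reducing the augmented matrix gives the unique coefficients (a₁, …, a₄) = (-4, 2, 3, -4).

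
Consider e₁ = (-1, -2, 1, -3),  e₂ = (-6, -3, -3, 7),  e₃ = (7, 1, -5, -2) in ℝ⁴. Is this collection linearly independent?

Place the vectors as rows of a 3×4 matrix and reduce to echelon form.
The reduction yields 3 nonzero rows, so the rank is 3.
Since rank = 3 (the number of vectors), the set is linearly independent.

linearly independent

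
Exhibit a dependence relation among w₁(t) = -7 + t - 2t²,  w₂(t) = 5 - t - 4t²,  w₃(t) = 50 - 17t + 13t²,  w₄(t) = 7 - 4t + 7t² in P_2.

Take coordinates with respect to {1, t, t²}.
Write the vectors as columns of a matrix and find a nonzero vector in its null space.
One solution (up to scaling) is (2, -3, 1, -3).

2w₁ - 3w₂ + w₃ - 3w₄ = 0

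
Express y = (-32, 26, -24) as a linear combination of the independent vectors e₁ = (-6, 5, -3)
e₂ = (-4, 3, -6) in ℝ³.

y = 4e₁ + 2e₂

Solve the system with e₁, e₂ as columns and y as the right-hand side.
Back-substitution yields (α₁, α₂) = (4, 2).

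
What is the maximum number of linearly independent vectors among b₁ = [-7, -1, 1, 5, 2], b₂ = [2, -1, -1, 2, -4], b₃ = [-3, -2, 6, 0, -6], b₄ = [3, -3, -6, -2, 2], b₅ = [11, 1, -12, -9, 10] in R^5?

4

Row-reduce the 5×5 matrix with these as rows.
There are 4 pivot columns, so rank = 4.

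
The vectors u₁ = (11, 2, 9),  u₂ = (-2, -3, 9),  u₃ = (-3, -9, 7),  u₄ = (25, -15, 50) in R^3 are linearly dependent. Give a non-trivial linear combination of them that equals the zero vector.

3u₁ + u₂ + 2u₃ - u₄ = 0

Set up α₁u₁ + … + α₄u₄ = 0 and solve the homogeneous system.
One solution (up to scaling) is (3, 1, 2, -1).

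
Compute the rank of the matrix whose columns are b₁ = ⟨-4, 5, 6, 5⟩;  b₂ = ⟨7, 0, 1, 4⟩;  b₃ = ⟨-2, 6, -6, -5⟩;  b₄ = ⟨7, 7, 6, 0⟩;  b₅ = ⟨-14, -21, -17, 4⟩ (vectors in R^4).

Apply Gaussian elimination to the matrix whose rows are b₁, b₂, b₃, b₄, b₅.
The echelon form has 4 nonzero rows, so the rank is 4.
(With 5 elements in a 4-dimensional space the rank is at most 4.)

4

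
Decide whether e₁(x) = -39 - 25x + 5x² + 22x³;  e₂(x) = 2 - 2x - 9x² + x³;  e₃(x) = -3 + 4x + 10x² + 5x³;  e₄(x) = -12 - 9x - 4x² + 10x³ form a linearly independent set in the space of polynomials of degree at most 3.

Write each element as a coordinate vector in ℝ⁴ using {1, x, …, x³}.
Form the 4×4 matrix with these as columns; its determinant is 0.
A zero determinant means the columns are linearly dependent.
Indeed e₁ + 3e₂ + e₃ - 3e₄ = 0.

linearly dependent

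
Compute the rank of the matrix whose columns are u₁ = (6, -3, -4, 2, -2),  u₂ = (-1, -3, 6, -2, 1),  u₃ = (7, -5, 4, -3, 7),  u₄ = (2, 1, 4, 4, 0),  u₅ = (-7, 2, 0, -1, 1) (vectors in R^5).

5

Apply Gaussian elimination to the matrix whose rows are u₁, u₂, u₃, u₄, u₅.
Reduction leaves 5 leading entries, giving rank 5.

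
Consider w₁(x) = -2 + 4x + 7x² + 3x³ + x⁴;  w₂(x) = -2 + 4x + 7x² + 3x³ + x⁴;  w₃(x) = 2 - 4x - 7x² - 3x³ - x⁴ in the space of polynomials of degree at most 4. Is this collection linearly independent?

Write each element as a coordinate vector in ℝ⁵ using {1, x, …, x⁴}.
Place the vectors as rows of a 3×5 matrix and reduce to echelon form.
The reduction yields 1 nonzero row, so the rank is 1.
Since rank 1 < 3, the set is linearly dependent.

linearly dependent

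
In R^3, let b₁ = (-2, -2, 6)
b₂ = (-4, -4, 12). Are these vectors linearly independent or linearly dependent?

Row-reduce the matrix whose columns are b₁, b₂.
The reduction yields 1 nonzero row, so the rank is 1.
Since rank 1 < 2, the set is linearly dependent.
Indeed 2b₁ - b₂ = 0.

linearly dependent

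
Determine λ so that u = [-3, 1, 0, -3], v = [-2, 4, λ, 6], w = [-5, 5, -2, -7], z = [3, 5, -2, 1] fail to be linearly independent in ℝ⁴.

λ = 8

The set is linearly dependent precisely when det[u; v; w; z] = 0.
Expanding, det = 16*λ - 128.
Setting this to zero gives λ = 8.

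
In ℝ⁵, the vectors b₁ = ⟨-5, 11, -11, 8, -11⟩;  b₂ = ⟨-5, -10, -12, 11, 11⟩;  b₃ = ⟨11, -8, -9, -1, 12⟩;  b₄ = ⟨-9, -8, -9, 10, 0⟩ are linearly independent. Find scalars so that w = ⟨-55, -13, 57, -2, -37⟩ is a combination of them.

w = -3b₁ - 2b₂ - 4b₃ + 4b₄

Set up the augmented matrix [b₁ | b₂ | b₃ | b₄ | w] and row-reduce.
Back-substitution yields (a₁, …, a₄) = (-3, -2, -4, 4).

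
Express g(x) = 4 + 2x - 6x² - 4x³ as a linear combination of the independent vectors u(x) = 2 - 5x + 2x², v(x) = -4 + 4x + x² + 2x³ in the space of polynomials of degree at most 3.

g = -2u - 2v

Take coordinate vectors relative to {1, x, …, x³}.
Since u, v are independent, the coefficients expressing g are uniquely determined by a linear system.
Row-reducing the augmented matrix gives the unique coefficients (a₁, a₂) = (-2, -2).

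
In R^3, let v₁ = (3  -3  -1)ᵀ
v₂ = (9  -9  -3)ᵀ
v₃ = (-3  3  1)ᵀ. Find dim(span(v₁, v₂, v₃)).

dim = 1

Put the 3×3 matrix [v₁|v₂|v₃] into echelon form.
There is 1 pivot column, so rank = 1.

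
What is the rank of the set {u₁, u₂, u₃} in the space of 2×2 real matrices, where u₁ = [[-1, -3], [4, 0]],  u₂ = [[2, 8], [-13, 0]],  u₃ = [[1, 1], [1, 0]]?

rank 2

Pass to coordinate vectors with respect to the basis {E₁₁, E₁₂, E₂₁, E₂₂}.
Apply Gaussian elimination to the matrix whose rows are u₁, u₂, u₃.
The echelon form has 2 nonzero rows, so the rank is 2.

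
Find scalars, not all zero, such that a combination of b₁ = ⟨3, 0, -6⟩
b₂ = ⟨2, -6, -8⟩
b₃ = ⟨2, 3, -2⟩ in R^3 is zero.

Write the vectors as columns of a matrix and find a nonzero vector in its null space.
A generator of the null space is (2, -1, -2).

2b₁ - b₂ - 2b₃ = 0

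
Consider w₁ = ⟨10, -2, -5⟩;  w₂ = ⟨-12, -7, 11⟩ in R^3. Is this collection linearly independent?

Place the vectors as rows of a 2×3 matrix and reduce to echelon form.
The reduction yields 2 nonzero rows, so the rank is 2.
Since rank = 2 (the number of vectors), the set is linearly independent.

linearly independent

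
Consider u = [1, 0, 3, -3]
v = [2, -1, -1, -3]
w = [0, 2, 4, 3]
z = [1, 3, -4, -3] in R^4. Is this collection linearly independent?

Form the 4×4 matrix with these as columns; its determinant is -162.
A nonzero determinant means the columns are linearly independent.

linearly independent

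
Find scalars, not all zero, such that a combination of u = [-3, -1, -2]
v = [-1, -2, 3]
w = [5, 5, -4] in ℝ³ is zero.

Write the vectors as columns of a matrix and find a nonzero vector in its null space.
A generator of the null space is (1, 2, 1).

u + 2v + w = 0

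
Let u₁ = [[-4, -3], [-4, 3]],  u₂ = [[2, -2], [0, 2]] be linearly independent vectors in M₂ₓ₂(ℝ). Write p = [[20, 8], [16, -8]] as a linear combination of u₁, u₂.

Take coordinate vectors relative to {E₁₁, E₁₂, E₂₁, E₂₂}.
Solve the system with u₁, u₂ as columns and p as the right-hand side.
Row-reducing the augmented matrix gives the unique coefficients (α₁, α₂) = (-4, 2).

p = -4u₁ + 2u₂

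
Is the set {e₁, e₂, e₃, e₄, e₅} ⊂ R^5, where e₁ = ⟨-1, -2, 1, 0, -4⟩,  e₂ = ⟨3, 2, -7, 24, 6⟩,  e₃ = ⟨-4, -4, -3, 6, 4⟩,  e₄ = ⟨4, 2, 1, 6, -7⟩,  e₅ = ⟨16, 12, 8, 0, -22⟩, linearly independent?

The matrix [e₁|e₂|e₃|e₄|e₅] has determinant 0.
A zero determinant means the columns are linearly dependent.

linearly dependent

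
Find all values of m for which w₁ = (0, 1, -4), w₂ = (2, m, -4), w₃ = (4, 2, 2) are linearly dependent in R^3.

m = 9/4

Dependence holds iff the 3×3 matrix [w₁ w₂ w₃] is singular.
Expanding, det = 16*m - 36.
Solving 16*m - 36 = 0 yields m = 9/4.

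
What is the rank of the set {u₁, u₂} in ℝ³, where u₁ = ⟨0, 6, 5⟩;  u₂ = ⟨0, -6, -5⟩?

1

Row-reduce the 2×3 matrix with these as rows.
Reduction leaves 1 leading entry, giving rank 1.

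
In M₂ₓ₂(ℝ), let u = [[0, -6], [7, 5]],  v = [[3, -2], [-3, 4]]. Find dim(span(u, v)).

2

Pass to coordinate vectors with respect to the basis {E₁₁, E₁₂, E₂₁, E₂₂}.
Row-reduce the 2×4 matrix with these as rows.
Exactly 2 pivots survive; hence the rank is 2.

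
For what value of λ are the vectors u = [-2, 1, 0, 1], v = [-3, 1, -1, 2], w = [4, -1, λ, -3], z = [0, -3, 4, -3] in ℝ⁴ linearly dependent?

The vectors are dependent exactly when the determinant of the matrix with rows u, v, w, z vanishes.
The determinant works out to 12 - 6*λ.
Setting this to zero gives λ = 2.

λ = 2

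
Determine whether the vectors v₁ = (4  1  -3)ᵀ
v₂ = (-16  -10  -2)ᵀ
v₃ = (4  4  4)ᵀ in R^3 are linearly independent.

linearly dependent

Form the 3×3 matrix with these as columns; its determinant is 0.
A zero determinant means the columns are linearly dependent.
Indeed 2v₁ + v₂ + 2v₃ = 0.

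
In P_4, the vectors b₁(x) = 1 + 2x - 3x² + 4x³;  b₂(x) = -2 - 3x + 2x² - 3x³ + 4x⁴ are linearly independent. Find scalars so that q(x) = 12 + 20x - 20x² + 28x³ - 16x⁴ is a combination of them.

Take coordinate vectors relative to {1, x, …, x⁴}.
Since b₁, b₂ are independent, the coefficients expressing q are uniquely determined by a linear system.
Row-reducing the augmented matrix gives the unique coefficients (a₁, a₂) = (4, -4).

q = 4b₁ - 4b₂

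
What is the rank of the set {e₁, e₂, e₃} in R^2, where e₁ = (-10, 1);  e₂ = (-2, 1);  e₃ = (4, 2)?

2

Row-reduce the 3×2 matrix with these as rows.
Reduction leaves 2 leading entries, giving rank 2.
(With 3 elements in a 2-dimensional space the rank is at most 2.)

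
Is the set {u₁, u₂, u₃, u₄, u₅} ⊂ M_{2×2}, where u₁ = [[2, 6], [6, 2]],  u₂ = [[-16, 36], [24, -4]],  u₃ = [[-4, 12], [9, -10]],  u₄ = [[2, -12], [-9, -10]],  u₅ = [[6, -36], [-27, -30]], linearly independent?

linearly dependent

Take coordinates with respect to the standard basis {E₁₁, E₁₂, E₂₁, E₂₂}.
There are 5 vectors in a 4-dimensional space, so they cannot be linearly independent.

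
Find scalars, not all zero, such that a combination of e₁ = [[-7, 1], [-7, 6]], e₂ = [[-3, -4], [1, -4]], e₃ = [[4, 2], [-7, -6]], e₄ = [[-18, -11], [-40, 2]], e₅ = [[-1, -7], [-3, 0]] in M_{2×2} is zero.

3e₁ + e₂ + 2e₃ - e₄ + 2e₅ = 0

Take coordinates with respect to {E₁₁, E₁₂, E₂₁, E₂₂}.
Write the vectors as columns of a matrix and find a nonzero vector in its null space.
A generator of the null space is (3, 1, 2, -1, 2).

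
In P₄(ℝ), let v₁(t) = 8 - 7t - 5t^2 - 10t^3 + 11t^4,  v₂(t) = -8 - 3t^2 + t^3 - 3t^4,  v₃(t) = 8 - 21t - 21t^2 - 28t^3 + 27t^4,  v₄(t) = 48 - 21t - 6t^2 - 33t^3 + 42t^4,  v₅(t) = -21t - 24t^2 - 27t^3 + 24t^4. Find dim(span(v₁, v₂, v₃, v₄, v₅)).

dim = 2

Represent each element by its coordinate vector in ℝ⁵.
Row-reduce the 5×5 matrix with these as rows.
Exactly 2 pivots survive; hence the rank is 2.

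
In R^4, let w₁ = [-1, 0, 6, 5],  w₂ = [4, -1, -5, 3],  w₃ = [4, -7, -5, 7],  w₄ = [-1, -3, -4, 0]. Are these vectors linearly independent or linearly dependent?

linearly independent

The matrix [w₁|w₂|w₃|w₄] has determinant -542.
A nonzero determinant means the columns are linearly independent.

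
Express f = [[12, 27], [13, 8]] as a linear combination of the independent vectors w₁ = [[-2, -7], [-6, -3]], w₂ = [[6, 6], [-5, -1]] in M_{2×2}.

f = -3w₁ + w₂

Take coordinate vectors relative to {E₁₁, E₁₂, E₂₁, E₂₂}.
Since w₁, w₂ are independent, the coefficients expressing f are uniquely determined by a linear system.
The system has the unique solution (c₁, c₂) = (-3, 1).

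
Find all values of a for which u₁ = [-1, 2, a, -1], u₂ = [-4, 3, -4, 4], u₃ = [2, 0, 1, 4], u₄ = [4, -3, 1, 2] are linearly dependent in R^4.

a = 5/3

The set is linearly dependent precisely when det[u₁; u₂; u₃; u₄] = 0.
Cofactor expansion gives det = 60 - 36*a.
Setting this to zero gives a = 5/3.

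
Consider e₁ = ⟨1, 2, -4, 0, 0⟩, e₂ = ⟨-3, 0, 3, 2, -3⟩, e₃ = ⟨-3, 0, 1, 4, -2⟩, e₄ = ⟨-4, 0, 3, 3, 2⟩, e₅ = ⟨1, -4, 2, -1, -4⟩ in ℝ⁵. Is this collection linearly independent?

Form the 5×5 matrix with these as columns; its determinant is -200.
A nonzero determinant means the columns are linearly independent.

linearly independent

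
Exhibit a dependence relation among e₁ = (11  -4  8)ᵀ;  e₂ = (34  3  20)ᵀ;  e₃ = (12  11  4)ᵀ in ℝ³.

Row-reduce the matrix with e₁, e₂, e₃ as columns; the null space gives the coefficients.
A generator of the null space is (2, -1, 1).

2e₁ - e₂ + e₃ = 0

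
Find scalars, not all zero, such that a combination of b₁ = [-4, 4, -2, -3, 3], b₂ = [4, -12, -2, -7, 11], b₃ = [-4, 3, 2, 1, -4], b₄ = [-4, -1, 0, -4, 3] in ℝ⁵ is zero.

Set up α₁b₁ + … + α₄b₄ = 0 and solve the homogeneous system.
The free variable yields coefficients (1, 1, 2, -2) (any nonzero multiple also works).

b₁ + b₂ + 2b₃ - 2b₄ = 0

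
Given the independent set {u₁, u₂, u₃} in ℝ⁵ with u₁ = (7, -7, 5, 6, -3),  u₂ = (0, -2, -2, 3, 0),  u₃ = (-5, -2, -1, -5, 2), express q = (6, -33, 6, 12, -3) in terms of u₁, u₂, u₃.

q = 3u₁ + 3u₂ + 3u₃

Solve the system with u₁, u₂, u₃ as columns and q as the right-hand side.
The system has the unique solution (a₁, a₂, a₃) = (3, 3, 3).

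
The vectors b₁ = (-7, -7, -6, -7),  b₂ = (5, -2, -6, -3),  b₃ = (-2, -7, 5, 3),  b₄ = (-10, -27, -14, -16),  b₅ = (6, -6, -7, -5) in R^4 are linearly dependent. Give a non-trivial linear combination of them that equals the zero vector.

2b₁ + b₃ - b₄ + b₅ = 0

Row-reduce the matrix with b₁, b₂, b₃, b₄, b₅ as columns; the null space gives the coefficients.
The free variable yields coefficients (2, 0, 1, -1, 1) (any nonzero multiple also works).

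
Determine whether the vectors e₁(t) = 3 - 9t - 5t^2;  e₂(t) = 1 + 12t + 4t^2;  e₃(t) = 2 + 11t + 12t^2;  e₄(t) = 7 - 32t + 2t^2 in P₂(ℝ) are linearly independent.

Take coordinates with respect to the standard basis {1, t, t^2}.
There are 4 vectors in a 3-dimensional space, so they cannot be linearly independent.

linearly dependent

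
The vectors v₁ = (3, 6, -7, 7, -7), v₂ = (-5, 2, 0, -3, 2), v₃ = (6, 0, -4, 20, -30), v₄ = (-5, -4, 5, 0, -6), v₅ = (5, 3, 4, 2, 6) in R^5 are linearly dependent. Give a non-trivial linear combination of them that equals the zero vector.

2v₁ - 2v₂ - v₃ + 2v₄ = 0

Solve the homogeneous system with v₁, v₂, v₃, v₄, v₅ as columns by row-reducing the coefficient matrix.
The free variable yields coefficients (2, -2, -1, 2, 0) (any nonzero multiple also works).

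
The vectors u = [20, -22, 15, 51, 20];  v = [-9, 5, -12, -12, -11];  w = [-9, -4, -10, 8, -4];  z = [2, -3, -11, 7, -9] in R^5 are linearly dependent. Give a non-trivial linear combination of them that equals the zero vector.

u + 3v - w - z = 0

Solve the homogeneous system with u, v, w, z as columns by row-reducing the coefficient matrix.
A generator of the null space is (1, 3, -1, -1).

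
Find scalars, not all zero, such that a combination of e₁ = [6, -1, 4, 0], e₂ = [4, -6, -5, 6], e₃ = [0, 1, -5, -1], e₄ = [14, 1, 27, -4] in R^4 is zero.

3e₁ - e₂ - 2e₃ - e₄ = 0

Solve the homogeneous system with e₁, e₂, e₃, e₄ as columns by row-reducing the coefficient matrix.
A generator of the null space is (3, -1, -2, -1).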